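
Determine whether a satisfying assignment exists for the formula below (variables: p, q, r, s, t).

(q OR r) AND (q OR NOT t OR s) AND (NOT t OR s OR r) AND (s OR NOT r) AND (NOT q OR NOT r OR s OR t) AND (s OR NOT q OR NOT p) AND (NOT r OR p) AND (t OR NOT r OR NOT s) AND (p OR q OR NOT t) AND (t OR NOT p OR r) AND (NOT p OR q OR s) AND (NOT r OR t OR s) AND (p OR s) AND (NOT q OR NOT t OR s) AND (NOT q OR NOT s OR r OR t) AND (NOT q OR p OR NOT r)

Yes

Suppose q = false.
The clause (r) is unit, so r = true.
The clause (s) is unit, so s = true.
The clause (p) is unit, so p = true.
The clause (t) is unit, so t = true.
Every clause now holds.
A satisfying assignment: p: true,  q: false,  r: true,  s: true,  t: true.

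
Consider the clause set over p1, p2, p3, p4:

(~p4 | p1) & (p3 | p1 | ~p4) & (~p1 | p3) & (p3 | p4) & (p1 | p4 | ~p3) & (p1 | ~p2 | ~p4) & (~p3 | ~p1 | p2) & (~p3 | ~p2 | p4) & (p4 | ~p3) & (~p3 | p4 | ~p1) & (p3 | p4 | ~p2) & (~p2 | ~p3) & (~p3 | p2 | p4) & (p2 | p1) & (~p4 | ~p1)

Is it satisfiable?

Suppose p4 = 0.
From the singleton clause (p3), p3 = 1.
But (~p3) is also a unit clause — contradiction.
That branch fails; take p4 = 1 instead.
From the singleton clause (p1), p1 = 1.
But (~p1) is also a unit clause — contradiction.
Neither p4 = 1 nor p4 = 0 works.
No assignment satisfies every clause.

No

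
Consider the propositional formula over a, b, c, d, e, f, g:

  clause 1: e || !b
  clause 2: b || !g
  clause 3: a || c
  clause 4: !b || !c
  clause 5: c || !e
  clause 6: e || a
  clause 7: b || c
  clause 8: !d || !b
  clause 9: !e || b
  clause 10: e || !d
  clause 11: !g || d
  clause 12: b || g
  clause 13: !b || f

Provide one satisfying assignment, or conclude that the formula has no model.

Suppose e = true.
From the singleton clause (c), c = true.
From the singleton clause (!b), b = false.
That conflicts with the unit clause (b).
So e must be the other value — set e = false.
From the singleton clause (!b), b = false.
From the singleton clause (!g), g = false.
That conflicts with the unit clause (g).
Neither e = true nor e = false works.

UNSATISFIABLE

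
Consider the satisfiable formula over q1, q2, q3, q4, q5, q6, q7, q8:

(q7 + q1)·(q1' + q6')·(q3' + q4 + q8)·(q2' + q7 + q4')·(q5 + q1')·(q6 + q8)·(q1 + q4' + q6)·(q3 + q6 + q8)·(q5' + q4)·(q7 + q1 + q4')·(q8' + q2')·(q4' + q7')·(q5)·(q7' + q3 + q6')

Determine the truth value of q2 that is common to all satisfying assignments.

Suppose q2 = 1.
From the singleton clause (q8'), q8 = 0.
From the singleton clause (q6), q6 = 1.
From the singleton clause (q1'), q1 = 0.
From the singleton clause (q7), q7 = 1.
From the singleton clause (q4'), q4 = 0.
From the singleton clause (q3'), q3 = 0.
Now (q3) is unsatisfied and unit — conflict.
So every satisfying assignment has q2 = False.

False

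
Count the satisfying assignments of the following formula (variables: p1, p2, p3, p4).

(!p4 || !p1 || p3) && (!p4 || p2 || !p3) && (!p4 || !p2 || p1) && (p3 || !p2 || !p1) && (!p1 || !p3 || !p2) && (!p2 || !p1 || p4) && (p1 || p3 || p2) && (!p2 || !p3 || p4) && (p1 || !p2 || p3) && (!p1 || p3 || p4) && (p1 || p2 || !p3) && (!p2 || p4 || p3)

There are 2^4 = 16 truth assignments over (p1, p2, p3, p4).
Split on p3. With p3 = true, the clauses containing p3 are satisfied and !p3 drops from the rest; 1 of the 2^3 = 8 assignments to the other variables satisfy what remains.
With p3 = false, by the same count on the reduced clause set, 0 assignments work.
(One model: p1=T, p2=F, p3=T, p4=F.)
Total: 1 + 0 = 1.

1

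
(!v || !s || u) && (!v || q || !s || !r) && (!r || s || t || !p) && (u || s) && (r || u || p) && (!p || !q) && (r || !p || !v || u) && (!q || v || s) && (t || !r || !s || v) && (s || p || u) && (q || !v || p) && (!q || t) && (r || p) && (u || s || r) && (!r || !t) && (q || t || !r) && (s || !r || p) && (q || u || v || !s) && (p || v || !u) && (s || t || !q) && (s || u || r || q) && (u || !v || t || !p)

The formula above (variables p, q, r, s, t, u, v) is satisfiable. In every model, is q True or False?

False

Suppose q = true.
The clause (!p) is unit, so p = false.
The clause (t) is unit, so t = true.
The clause (r) is unit, so r = true.
That conflicts with the unit clause (!r).
So every satisfying assignment has q = False.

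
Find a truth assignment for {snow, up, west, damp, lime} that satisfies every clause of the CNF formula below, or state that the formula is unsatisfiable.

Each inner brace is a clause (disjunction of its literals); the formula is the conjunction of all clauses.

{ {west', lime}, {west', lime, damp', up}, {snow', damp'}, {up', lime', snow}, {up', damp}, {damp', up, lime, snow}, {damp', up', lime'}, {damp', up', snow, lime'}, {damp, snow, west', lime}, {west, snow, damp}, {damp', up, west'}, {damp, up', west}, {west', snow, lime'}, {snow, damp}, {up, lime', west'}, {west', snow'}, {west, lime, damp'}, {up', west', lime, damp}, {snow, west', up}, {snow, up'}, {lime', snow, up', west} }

Branch on west: set west = 0.
Branch on snow: set snow = 0.
(damp) alone gives damp = 1.
(lime) alone gives lime = 1.
(up') alone gives up = 0.
All clauses are satisfied.

snow: 0, up: 0, west: 0, damp: 1, lime: 1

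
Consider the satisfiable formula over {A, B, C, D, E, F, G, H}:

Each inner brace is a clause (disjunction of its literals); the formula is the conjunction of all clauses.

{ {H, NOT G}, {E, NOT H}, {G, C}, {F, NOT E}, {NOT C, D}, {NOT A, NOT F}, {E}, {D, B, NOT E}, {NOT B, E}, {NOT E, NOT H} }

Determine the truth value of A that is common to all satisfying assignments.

False

Suppose A = true.
Unit clause (NOT F) forces F = false.
Unit clause (NOT E) forces E = false.
That conflicts with the unit clause (E).
So every satisfying assignment has A = False.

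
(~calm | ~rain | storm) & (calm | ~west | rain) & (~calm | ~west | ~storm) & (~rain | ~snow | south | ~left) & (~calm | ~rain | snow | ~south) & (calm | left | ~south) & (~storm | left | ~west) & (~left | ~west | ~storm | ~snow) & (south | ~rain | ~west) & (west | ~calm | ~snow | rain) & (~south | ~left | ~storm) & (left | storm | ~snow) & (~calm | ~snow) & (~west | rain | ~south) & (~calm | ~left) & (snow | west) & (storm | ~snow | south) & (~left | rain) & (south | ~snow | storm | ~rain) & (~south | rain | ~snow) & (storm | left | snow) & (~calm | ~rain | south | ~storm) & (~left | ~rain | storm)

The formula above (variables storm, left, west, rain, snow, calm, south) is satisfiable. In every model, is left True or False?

Suppose left = 1.
Unit clause (~calm) forces calm = 0.
Unit clause (rain) forces rain = 1.
Unit clause (storm) forces storm = 1.
Unit clause (~south) forces south = 0.
Unit clause (~snow) forces snow = 0.
Unit clause (~west) forces west = 0.
But (west) is also a unit clause — contradiction.
So every satisfying assignment has left = False.

False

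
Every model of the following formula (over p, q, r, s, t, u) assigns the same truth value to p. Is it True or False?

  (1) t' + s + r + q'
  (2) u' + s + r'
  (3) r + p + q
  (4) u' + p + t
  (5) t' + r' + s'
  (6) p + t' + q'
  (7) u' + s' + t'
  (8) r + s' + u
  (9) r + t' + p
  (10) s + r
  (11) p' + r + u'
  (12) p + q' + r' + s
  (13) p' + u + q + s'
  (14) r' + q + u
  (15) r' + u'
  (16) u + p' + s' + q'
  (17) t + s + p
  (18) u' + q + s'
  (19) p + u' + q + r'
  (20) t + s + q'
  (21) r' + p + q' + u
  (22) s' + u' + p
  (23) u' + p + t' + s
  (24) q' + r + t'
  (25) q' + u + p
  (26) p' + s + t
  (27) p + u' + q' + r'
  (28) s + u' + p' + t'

True

Suppose p = 0.
Try r = 1.
Unit clause (u') forces u = 0.
Unit clause (q) forces q = 1.
That conflicts with the unit clause (q').
Undo r and try r = 0.
Unit clause (q) forces q = 1.
Unit clause (t') forces t = 0.
Unit clause (u') forces u = 0.
That conflicts with the unit clause (u).
Either choice for r ends in contradiction.
So every satisfying assignment has p = True.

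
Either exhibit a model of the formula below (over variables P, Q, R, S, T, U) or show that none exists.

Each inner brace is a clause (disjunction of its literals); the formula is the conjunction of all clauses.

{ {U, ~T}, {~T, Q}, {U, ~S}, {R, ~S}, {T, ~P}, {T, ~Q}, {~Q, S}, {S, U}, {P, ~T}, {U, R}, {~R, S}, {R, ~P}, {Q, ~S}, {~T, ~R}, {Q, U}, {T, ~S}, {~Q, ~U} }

P ↦ 0; Q ↦ 0; R ↦ 0; S ↦ 0; T ↦ 0; U ↦ 1

Suppose U = 1.
From the singleton clause (~Q), Q = 0.
From the singleton clause (~T), T = 0.
From the singleton clause (~P), P = 0.
From the singleton clause (~S), S = 0.
From the singleton clause (~R), R = 0.
This assignment satisfies each clause.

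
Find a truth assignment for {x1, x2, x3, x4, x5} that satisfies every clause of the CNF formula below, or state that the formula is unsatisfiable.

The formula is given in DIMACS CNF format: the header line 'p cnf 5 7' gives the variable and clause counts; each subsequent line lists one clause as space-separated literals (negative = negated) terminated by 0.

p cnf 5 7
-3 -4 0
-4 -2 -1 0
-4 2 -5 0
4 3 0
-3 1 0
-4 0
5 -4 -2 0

Unit clause (¬x4) forces x4 = False.
Unit clause (x3) forces x3 = True.
Unit clause (x1) forces x1 = True.
Every clause is now satisfied; x2, x5 are unconstrained.

x1 ↦ True,  x2 ↦ True,  x3 ↦ True,  x4 ↦ False,  x5 ↦ True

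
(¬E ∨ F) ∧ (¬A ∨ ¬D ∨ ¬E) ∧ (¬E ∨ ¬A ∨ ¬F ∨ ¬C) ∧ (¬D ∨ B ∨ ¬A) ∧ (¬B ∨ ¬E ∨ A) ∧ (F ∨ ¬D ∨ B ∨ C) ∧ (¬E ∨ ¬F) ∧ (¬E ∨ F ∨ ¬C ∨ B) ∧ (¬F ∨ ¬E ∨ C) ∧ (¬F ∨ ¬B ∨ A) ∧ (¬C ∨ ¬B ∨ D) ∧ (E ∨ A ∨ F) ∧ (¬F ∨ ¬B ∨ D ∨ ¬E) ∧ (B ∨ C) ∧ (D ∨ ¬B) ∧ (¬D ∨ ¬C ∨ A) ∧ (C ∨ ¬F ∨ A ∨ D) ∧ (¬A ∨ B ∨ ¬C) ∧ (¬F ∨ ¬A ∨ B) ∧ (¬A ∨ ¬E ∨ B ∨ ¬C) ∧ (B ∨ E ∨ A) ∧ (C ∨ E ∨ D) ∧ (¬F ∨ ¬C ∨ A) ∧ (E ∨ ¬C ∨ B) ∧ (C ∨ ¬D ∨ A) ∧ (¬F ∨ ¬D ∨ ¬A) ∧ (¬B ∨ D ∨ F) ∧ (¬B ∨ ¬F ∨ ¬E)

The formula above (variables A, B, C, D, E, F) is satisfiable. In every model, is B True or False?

True

Suppose B = False.
From the singleton clause (C), C = True.
From the singleton clause (¬A), A = False.
From the singleton clause (¬D), D = False.
From the singleton clause (E), E = True.
From the singleton clause (F), F = True.
But (¬F) is also a unit clause — contradiction.
So every satisfying assignment has B = True.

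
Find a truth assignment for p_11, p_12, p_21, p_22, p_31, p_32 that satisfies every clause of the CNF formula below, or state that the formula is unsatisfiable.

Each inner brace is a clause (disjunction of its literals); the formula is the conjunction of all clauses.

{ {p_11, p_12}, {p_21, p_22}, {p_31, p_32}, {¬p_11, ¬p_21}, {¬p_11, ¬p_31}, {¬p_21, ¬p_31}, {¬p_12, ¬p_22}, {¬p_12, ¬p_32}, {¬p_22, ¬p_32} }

UNSATISFIABLE

Branch on p_11: set p_11 = True.
Unit clause (¬p_21) forces p_21 = False.
Unit clause (p_22) forces p_22 = True.
Unit clause (¬p_31) forces p_31 = False.
Unit clause (p_32) forces p_32 = True.
But (¬p_32) is also a unit clause — contradiction.
Backtrack on p_11: now try p_11 = False.
Unit clause (p_12) forces p_12 = True.
Unit clause (¬p_22) forces p_22 = False.
Unit clause (p_21) forces p_21 = True.
Unit clause (¬p_31) forces p_31 = False.
Unit clause (p_32) forces p_32 = True.
But (¬p_32) is also a unit clause — contradiction.
Either choice for p_11 ends in contradiction.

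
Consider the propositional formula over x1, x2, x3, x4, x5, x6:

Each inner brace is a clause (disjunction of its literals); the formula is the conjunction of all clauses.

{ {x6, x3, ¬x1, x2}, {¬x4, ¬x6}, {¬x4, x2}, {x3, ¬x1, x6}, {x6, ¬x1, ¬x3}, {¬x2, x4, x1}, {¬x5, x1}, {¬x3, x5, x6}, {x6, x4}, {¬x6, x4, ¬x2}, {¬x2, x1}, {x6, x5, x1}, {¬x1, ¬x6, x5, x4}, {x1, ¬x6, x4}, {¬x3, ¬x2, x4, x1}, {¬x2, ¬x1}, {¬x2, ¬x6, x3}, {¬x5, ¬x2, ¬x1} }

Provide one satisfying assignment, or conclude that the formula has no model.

Case x4 = False:
(x6) alone gives x6 = True.
(¬x2) alone gives x2 = False.
(x1) alone gives x1 = True.
(x5) alone gives x5 = True.
Every clause is now satisfied; x3 is unconstrained.

x1=True, x2=False, x3=False, x4=False, x5=True, x6=True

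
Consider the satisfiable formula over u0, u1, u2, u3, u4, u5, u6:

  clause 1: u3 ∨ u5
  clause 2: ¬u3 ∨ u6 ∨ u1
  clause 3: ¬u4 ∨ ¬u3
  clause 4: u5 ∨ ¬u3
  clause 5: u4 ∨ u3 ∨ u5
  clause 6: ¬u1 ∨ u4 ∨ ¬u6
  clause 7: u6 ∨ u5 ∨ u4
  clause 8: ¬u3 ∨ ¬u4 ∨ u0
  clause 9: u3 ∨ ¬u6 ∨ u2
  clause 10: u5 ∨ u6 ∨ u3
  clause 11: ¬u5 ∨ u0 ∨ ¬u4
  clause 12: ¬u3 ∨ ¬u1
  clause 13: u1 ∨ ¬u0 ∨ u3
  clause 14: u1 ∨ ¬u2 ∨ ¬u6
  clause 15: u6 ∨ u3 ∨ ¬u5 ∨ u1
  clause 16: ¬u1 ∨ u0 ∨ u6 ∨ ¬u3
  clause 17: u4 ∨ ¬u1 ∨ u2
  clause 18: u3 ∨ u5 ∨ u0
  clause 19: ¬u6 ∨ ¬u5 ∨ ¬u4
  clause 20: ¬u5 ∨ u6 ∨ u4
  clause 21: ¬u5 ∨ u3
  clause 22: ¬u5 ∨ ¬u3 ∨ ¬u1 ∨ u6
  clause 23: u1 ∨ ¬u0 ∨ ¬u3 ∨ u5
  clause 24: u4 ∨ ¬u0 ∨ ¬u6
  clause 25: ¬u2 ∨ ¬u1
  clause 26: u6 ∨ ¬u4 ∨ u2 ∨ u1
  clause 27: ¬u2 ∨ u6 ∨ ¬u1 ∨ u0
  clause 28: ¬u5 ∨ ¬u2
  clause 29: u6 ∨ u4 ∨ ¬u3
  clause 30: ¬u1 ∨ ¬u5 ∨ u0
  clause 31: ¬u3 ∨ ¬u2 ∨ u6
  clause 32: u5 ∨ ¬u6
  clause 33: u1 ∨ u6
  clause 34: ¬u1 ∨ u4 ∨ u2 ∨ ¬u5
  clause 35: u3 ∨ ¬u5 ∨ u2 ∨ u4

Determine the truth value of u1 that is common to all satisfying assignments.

Suppose u1 = True.
From the singleton clause (¬u3), u3 = False.
From the singleton clause (u5), u5 = True.
Now (¬u5) is unsatisfied and unit — conflict.
So every satisfying assignment has u1 = False.

False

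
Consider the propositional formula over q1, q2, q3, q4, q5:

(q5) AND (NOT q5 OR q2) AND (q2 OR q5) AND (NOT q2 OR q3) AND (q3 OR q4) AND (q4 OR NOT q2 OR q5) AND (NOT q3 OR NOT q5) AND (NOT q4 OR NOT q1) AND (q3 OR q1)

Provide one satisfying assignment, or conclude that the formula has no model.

(q5) alone gives q5 = true.
(q2) alone gives q2 = true.
(q3) alone gives q3 = true.
Now (NOT q3) is unsatisfied and unit — conflict.

UNSATISFIABLE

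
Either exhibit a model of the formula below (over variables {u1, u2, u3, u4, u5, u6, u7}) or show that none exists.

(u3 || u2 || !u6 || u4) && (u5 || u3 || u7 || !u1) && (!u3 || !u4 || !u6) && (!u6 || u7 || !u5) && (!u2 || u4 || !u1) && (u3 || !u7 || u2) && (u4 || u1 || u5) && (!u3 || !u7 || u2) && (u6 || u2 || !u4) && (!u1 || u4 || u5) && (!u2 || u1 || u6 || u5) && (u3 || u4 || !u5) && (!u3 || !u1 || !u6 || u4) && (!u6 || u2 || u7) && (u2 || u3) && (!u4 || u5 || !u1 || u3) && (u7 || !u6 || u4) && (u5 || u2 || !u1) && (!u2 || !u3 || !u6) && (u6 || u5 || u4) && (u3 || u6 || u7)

u1 ↦ false; u2 ↦ true; u3 ↦ true; u4 ↦ true; u5 ↦ true; u6 ↦ false; u7 ↦ true

Try u2 = true.
Try u4 = true.
Try u3 = true.
Unit clause (!u6) forces u6 = false.
Try u1 = false.
Unit clause (u5) forces u5 = true.
All clauses hold; u7 can take either value.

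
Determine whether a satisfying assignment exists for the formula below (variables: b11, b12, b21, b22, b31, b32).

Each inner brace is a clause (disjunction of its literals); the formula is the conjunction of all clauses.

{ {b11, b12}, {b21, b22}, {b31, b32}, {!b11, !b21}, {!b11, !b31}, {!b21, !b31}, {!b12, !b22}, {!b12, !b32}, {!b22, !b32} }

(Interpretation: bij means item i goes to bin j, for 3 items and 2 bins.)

Suppose b11 = true.
The clause (!b21) is unit, so b21 = false.
The clause (b22) is unit, so b22 = true.
The clause (!b31) is unit, so b31 = false.
The clause (b32) is unit, so b32 = true.
But (!b32) is also a unit clause — contradiction.
That branch fails; take b11 = false instead.
The clause (b12) is unit, so b12 = true.
The clause (!b22) is unit, so b22 = false.
The clause (b21) is unit, so b21 = true.
The clause (!b31) is unit, so b31 = false.
The clause (b32) is unit, so b32 = true.
But (!b32) is also a unit clause — contradiction.
Neither b11 = true nor b11 = false works.
No assignment satisfies every clause.

No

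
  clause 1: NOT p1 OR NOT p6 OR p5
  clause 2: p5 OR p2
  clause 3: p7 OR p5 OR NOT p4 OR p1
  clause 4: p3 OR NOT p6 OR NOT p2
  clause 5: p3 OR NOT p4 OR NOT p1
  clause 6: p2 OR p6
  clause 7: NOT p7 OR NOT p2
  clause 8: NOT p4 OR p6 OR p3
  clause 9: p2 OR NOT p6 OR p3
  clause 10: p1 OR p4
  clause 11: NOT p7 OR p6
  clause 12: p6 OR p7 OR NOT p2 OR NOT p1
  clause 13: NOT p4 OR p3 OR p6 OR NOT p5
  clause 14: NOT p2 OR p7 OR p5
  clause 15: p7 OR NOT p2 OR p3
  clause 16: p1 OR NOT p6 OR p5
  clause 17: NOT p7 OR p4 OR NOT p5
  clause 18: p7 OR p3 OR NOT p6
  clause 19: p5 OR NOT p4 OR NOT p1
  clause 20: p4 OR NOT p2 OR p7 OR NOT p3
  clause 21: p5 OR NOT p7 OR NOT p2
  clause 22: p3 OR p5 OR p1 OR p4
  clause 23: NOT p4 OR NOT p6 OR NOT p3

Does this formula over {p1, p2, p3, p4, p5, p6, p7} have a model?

Case p5 = true:
Case p2 = true:
Unit clause (NOT p7) forces p7 = false.
Unit clause (p3) forces p3 = true.
Unit clause (p4) forces p4 = true.
Unit clause (NOT p6) forces p6 = false.
Unit clause (NOT p1) forces p1 = false.
This assignment satisfies each clause.
A satisfying assignment: p1 ↦ false,  p2 ↦ true,  p3 ↦ true,  p4 ↦ true,  p5 ↦ true,  p6 ↦ false,  p7 ↦ false.

Satisfiable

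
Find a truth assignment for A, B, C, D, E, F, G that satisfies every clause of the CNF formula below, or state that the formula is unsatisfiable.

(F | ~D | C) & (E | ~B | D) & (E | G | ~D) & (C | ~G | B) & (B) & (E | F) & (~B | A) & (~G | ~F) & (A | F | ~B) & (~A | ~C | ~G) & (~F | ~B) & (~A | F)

UNSATISFIABLE

(B) alone gives B = 1.
(A) alone gives A = 1.
(~F) alone gives F = 0.
Now (F) is unsatisfied and unit — conflict.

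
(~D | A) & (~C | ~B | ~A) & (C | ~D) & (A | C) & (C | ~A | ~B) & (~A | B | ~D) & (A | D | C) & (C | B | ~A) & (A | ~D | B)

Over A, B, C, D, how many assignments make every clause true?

There are 2^4 = 16 truth assignments over (A, B, C, D).
Split on B. With B = 1, the clauses containing B are satisfied and ~B drops from the rest; 1 of the 2^3 = 8 assignments to the other variables satisfy what remains.
With B = 0, by the same count on the reduced clause set, 2 assignments work.
(One model: A=F, B=F, C=T, D=F.)
Total: 1 + 2 = 3.

3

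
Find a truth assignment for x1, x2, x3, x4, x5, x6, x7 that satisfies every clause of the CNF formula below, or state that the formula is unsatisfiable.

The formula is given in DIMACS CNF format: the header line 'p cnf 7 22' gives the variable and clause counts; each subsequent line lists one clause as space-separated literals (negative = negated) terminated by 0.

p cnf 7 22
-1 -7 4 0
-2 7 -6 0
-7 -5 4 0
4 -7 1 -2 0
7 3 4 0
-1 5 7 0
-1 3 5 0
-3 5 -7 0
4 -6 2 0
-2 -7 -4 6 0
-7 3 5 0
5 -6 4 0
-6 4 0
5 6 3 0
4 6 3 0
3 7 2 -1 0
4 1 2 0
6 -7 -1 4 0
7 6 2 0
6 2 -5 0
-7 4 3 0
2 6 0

Case x6 = False:
From the singleton clause (x2), x2 = True.
Case x7 = False:
Case x3 = True:
Case x1 = False:
Every clause is now satisfied; x4, x5 are unconstrained.

x1=False; x2=True; x3=True; x4=True; x5=True; x6=False; x7=False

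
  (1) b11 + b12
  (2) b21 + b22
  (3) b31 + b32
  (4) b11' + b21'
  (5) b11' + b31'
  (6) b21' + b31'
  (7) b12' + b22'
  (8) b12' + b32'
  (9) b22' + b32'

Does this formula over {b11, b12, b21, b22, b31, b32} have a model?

Case b11 = 1:
The clause (b21') is unit, so b21 = 0.
The clause (b22) is unit, so b22 = 1.
The clause (b31') is unit, so b31 = 0.
The clause (b32) is unit, so b32 = 1.
But (b32') is also a unit clause — contradiction.
Backtrack on b11: now try b11 = 0.
The clause (b12) is unit, so b12 = 1.
The clause (b22') is unit, so b22 = 0.
The clause (b21) is unit, so b21 = 1.
The clause (b31') is unit, so b31 = 0.
The clause (b32) is unit, so b32 = 1.
But (b32') is also a unit clause — contradiction.
Either choice for b11 ends in contradiction.
No assignment satisfies every clause.

Unsatisfiable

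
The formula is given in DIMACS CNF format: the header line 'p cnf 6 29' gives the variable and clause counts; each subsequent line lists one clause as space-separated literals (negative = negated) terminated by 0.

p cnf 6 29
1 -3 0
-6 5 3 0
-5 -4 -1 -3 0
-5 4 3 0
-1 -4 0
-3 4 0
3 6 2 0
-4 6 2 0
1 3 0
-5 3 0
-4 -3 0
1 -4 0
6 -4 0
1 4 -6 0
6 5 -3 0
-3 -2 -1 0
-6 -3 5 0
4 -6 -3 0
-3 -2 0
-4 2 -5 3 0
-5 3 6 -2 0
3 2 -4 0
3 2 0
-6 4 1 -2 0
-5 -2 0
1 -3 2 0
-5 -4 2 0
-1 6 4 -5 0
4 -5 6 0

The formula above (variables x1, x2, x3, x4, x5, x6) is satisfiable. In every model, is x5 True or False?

False

Suppose x5 = True.
The clause (x3) is unit, so x3 = True.
The clause (x1) is unit, so x1 = True.
The clause (¬x4) is unit, so x4 = False.
That conflicts with the unit clause (x4).
So every satisfying assignment has x5 = False.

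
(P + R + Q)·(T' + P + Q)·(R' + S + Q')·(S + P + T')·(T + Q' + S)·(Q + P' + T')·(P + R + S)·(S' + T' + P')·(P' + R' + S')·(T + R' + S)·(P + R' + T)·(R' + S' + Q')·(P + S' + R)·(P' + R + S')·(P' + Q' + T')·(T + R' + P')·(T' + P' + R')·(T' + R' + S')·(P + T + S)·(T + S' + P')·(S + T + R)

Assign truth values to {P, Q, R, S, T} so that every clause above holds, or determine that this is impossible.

Case P = 1:
Case Q = 1:
(T') alone gives T = 0.
(S) alone gives S = 1.
But (S') is also a unit clause — contradiction.
That branch fails; take Q = 0 instead.
(T') alone gives T = 0.
(R') alone gives R = 0.
(S') alone gives S = 0.
But (S) is also a unit clause — contradiction.
Either choice for Q ends in contradiction.
That branch fails; take P = 0 instead.
Case R = 1:
(T) alone gives T = 1.
(Q) alone gives Q = 1.
(S) alone gives S = 1.
But (S') is also a unit clause — contradiction.
That branch fails; take R = 0 instead.
(Q) alone gives Q = 1.
(S) alone gives S = 1.
But (S') is also a unit clause — contradiction.
Either choice for R ends in contradiction.
Either choice for P ends in contradiction.

UNSATISFIABLE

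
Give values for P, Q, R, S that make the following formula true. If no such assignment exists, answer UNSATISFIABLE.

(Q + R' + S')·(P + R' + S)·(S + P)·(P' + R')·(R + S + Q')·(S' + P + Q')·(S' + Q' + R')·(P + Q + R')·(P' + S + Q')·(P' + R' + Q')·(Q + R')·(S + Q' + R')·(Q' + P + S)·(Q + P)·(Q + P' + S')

P: 1,  Q: 0,  R: 0,  S: 0

Try S = 0.
From the singleton clause (P), P = 1.
From the singleton clause (R'), R = 0.
From the singleton clause (Q'), Q = 0.
Every clause now holds.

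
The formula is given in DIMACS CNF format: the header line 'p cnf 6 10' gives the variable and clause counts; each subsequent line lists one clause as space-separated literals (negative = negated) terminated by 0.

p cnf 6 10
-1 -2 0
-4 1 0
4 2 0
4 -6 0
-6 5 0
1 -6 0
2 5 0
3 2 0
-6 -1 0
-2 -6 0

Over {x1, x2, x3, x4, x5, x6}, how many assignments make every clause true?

5

There are 2^6 = 64 truth assignments over (x1, x2, x3, x4, x5, x6).
Split on x6. With x6 = True, the clauses containing x6 are satisfied and ¬x6 drops from the rest; 0 of the 2^5 = 32 assignments to the other variables satisfy what remains.
With x6 = False, by the same count on the reduced clause set, 5 assignments work.
Total: 0 + 5 = 5.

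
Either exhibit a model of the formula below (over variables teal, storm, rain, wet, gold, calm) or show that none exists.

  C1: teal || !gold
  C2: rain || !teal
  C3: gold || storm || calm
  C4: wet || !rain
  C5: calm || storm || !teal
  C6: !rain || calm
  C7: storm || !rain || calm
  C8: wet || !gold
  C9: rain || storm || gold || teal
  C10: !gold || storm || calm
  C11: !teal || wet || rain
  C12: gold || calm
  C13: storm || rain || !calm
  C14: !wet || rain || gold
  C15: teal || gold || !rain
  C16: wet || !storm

Suppose teal = true.
Unit clause (rain) forces rain = true.
Unit clause (wet) forces wet = true.
Unit clause (calm) forces calm = true.
Every clause is now satisfied; storm, gold are unconstrained.

teal: true, storm: false, rain: true, wet: true, gold: true, calm: true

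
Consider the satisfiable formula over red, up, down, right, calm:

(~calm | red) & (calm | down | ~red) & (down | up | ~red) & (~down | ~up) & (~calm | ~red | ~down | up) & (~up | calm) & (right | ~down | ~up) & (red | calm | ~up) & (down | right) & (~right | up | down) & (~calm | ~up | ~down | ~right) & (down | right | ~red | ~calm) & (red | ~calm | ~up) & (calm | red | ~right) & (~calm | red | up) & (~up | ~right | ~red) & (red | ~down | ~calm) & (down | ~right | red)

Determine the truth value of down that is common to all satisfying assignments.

True

Suppose down = 0.
From the singleton clause (right), right = 1.
From the singleton clause (up), up = 1.
From the singleton clause (calm), calm = 1.
From the singleton clause (red), red = 1.
That conflicts with the unit clause (~red).
So every satisfying assignment has down = True.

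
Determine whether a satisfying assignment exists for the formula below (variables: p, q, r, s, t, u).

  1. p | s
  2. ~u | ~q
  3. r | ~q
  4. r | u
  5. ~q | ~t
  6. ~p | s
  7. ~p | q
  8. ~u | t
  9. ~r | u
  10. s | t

Satisfiable

Branch on p: set p = 0.
The clause (s) is unit, so s = 1.
Branch on u: set u = 1.
The clause (~q) is unit, so q = 0.
The clause (t) is unit, so t = 1.
No clause remains; r is free.
A satisfying assignment: p: 0,  q: 0,  r: 0,  s: 1,  t: 1,  u: 1.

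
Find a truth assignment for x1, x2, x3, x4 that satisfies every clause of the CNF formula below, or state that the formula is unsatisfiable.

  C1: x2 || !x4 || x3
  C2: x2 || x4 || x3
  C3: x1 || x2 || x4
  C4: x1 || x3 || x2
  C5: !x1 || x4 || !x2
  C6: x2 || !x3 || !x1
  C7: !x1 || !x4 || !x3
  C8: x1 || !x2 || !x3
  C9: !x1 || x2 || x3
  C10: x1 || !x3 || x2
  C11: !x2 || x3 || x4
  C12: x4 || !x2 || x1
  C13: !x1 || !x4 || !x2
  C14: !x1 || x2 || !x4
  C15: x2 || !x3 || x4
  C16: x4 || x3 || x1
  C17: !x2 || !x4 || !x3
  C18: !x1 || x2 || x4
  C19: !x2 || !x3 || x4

x1: false; x2: true; x3: false; x4: true

Suppose x2 = true.
Suppose x1 = false.
(!x3) alone gives x3 = false.
(x4) alone gives x4 = true.
All clauses are satisfied.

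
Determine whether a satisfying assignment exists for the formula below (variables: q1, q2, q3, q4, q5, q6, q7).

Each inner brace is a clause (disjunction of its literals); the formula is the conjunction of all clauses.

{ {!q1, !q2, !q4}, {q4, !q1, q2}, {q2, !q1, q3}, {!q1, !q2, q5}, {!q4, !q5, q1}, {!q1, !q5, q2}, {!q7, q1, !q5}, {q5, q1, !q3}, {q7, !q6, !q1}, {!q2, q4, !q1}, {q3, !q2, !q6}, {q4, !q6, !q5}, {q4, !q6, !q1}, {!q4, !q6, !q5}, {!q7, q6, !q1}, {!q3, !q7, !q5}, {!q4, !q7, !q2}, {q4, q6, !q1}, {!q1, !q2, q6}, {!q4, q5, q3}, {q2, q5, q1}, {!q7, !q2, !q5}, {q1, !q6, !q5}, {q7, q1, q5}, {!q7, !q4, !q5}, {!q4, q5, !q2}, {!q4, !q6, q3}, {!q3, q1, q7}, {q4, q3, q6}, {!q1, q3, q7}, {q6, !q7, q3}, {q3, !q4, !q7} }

Yes, satisfiable

Branch on q1: set q1 = true.
Branch on q2: set q2 = false.
The clause (q4) is unit, so q4 = true.
The clause (q3) is unit, so q3 = true.
The clause (!q5) is unit, so q5 = false.
Branch on q7: set q7 = false.
The clause (!q6) is unit, so q6 = false.
All clauses are satisfied.
A satisfying assignment: q1 ↦ true; q2 ↦ false; q3 ↦ true; q4 ↦ true; q5 ↦ false; q6 ↦ false; q7 ↦ false.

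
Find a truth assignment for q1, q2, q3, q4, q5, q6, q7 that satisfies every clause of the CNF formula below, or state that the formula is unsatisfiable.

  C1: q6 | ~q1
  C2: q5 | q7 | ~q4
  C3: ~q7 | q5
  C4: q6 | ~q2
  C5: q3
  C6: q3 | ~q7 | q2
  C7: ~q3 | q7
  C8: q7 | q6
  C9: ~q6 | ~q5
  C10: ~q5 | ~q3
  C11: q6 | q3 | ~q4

UNSATISFIABLE

From the singleton clause (q3), q3 = 1.
From the singleton clause (q7), q7 = 1.
From the singleton clause (q5), q5 = 1.
But (~q5) is also a unit clause — contradiction.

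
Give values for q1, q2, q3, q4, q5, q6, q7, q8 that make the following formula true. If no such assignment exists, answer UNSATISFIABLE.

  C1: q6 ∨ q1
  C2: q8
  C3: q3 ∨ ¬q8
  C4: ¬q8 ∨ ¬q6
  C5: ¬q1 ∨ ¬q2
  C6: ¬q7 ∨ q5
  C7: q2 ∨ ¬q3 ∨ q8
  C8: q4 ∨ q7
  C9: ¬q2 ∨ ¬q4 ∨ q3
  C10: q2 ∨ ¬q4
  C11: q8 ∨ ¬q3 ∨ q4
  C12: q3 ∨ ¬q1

q1 ↦ True,  q2 ↦ False,  q3 ↦ True,  q4 ↦ False,  q5 ↦ True,  q6 ↦ False,  q7 ↦ True,  q8 ↦ True

The clause (q8) is unit, so q8 = True.
The clause (q3) is unit, so q3 = True.
The clause (¬q6) is unit, so q6 = False.
The clause (q1) is unit, so q1 = True.
The clause (¬q2) is unit, so q2 = False.
The clause (¬q4) is unit, so q4 = False.
The clause (q7) is unit, so q7 = True.
The clause (q5) is unit, so q5 = True.
All clauses are satisfied.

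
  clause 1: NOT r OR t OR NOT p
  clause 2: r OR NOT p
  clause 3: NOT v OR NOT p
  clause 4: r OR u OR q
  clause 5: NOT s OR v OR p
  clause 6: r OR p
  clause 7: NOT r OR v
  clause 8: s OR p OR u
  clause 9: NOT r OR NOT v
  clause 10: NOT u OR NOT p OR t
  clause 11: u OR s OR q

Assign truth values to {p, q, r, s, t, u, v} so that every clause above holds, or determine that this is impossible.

Suppose r = true.
The clause (v) is unit, so v = true.
But (NOT v) is also a unit clause — contradiction.
So r must be the other value — set r = false.
The clause (NOT p) is unit, so p = false.
But (p) is also a unit clause — contradiction.
Both values of r lead to a conflict.

UNSATISFIABLE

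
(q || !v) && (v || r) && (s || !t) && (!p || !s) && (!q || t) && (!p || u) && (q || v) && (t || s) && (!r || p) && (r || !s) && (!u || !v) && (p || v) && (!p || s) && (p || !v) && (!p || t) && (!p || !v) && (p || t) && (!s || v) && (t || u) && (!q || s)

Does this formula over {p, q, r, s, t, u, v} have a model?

Case q = true:
From the singleton clause (t), t = true.
From the singleton clause (s), s = true.
From the singleton clause (!p), p = false.
From the singleton clause (!r), r = false.
But (r) is also a unit clause — contradiction.
Undo q and try q = false.
From the singleton clause (!v), v = false.
But (v) is also a unit clause — contradiction.
Both values of q lead to a conflict.
No assignment satisfies every clause.

No, unsatisfiable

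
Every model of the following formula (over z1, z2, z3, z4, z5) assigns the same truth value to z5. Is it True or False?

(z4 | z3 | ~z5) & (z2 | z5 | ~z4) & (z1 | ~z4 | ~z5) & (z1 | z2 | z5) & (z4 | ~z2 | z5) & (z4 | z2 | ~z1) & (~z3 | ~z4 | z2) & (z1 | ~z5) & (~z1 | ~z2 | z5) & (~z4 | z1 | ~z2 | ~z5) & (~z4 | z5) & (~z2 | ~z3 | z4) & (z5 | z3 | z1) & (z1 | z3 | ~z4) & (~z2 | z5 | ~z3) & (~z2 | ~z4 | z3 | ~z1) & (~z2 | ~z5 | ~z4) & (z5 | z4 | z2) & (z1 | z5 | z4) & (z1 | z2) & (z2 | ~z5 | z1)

Suppose z5 = 0.
(~z4) alone gives z4 = 0.
(~z2) alone gives z2 = 0.
But (z2) is also a unit clause — contradiction.
So every satisfying assignment has z5 = True.

True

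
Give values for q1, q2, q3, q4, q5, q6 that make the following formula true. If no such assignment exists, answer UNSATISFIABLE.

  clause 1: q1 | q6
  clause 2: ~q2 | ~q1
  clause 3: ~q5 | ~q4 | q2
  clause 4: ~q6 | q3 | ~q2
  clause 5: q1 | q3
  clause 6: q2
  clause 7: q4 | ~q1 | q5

Unit clause (q2) forces q2 = 1.
Unit clause (~q1) forces q1 = 0.
Unit clause (q6) forces q6 = 1.
Unit clause (q3) forces q3 = 1.
No clause remains; q4, q5 are free.

q1 ↦ 0, q2 ↦ 1, q3 ↦ 1, q4 ↦ 0, q5 ↦ 0, q6 ↦ 1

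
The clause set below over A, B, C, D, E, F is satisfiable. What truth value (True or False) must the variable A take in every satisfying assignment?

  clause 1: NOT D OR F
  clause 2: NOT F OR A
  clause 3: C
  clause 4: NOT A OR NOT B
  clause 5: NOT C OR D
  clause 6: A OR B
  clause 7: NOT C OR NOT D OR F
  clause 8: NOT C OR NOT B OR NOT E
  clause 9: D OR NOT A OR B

True

Suppose A = false.
From the singleton clause (NOT F), F = false.
From the singleton clause (NOT D), D = false.
From the singleton clause (C), C = true.
But (NOT C) is also a unit clause — contradiction.
So every satisfying assignment has A = True.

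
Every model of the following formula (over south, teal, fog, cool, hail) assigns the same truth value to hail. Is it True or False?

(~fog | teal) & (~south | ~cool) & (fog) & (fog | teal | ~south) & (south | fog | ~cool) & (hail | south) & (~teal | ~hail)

Suppose hail = 1.
From the singleton clause (fog), fog = 1.
From the singleton clause (teal), teal = 1.
Now (~teal) is unsatisfied and unit — conflict.
So every satisfying assignment has hail = False.

False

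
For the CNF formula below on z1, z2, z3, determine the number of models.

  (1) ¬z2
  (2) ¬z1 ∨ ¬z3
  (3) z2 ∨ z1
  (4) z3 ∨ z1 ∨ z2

There are 2^3 = 8 truth assignments over (z1, z2, z3).
Check each against the 4 clauses (columns in the order z1, z2, z3):
  F F F  ✗ fails (z2 ∨ z1)
  F F T  ✗ fails (z2 ∨ z1)
  F T F  ✗ fails (¬z2)
  F T T  ✗ fails (¬z2)
  T F F  ✓ satisfies all
  T F T  ✗ fails (¬z1 ∨ ¬z3)
  T T F  ✗ fails (¬z2)
  T T T  ✗ fails (¬z2)
1 of the 8 rows is a model.

1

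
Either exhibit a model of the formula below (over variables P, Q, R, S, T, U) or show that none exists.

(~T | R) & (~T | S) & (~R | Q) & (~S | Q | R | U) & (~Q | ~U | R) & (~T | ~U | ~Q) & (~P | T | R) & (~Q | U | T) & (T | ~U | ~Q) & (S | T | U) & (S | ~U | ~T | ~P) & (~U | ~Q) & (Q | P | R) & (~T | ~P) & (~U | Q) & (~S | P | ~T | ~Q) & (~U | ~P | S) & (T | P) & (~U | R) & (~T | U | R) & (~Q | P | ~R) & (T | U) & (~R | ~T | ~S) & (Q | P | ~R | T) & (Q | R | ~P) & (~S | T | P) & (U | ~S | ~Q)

UNSATISFIABLE

Try T = 0.
From the singleton clause (P), P = 1.
From the singleton clause (R), R = 1.
From the singleton clause (Q), Q = 1.
From the singleton clause (U), U = 1.
But (~U) is also a unit clause — contradiction.
That branch fails; take T = 1 instead.
From the singleton clause (R), R = 1.
From the singleton clause (S), S = 1.
But (~S) is also a unit clause — contradiction.
Either choice for T ends in contradiction.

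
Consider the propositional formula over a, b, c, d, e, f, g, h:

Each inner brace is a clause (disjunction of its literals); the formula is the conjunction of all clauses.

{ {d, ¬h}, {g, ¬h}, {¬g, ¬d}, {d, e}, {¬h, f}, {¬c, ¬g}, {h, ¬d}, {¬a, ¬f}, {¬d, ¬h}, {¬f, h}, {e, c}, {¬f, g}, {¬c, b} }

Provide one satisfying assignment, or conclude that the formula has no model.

Branch on d: set d = False.
Unit clause (¬h) forces h = False.
Unit clause (e) forces e = True.
Unit clause (¬f) forces f = False.
Branch on c: set c = True.
Unit clause (¬g) forces g = False.
Unit clause (b) forces b = True.
Every clause is now satisfied; a is unconstrained.

a=True,  b=True,  c=True,  d=False,  e=True,  f=False,  g=False,  h=False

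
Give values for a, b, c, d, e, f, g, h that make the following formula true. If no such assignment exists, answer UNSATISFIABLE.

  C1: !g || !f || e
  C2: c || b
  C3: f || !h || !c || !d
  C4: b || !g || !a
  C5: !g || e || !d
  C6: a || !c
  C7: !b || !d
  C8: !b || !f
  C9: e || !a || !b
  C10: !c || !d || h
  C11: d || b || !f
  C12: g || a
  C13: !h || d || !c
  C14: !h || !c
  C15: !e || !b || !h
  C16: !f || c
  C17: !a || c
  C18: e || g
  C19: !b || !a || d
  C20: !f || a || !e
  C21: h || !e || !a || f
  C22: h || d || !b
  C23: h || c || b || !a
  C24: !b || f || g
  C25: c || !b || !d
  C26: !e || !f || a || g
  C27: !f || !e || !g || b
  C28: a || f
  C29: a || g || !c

UNSATISFIABLE

Try c = true.
The clause (a) is unit, so a = true.
The clause (!h) is unit, so h = false.
The clause (!d) is unit, so d = false.
The clause (!b) is unit, so b = false.
The clause (!g) is unit, so g = false.
The clause (!f) is unit, so f = false.
The clause (e) is unit, so e = true.
Now (!e) is unsatisfied and unit — conflict.
Undo c and try c = false.
The clause (b) is unit, so b = true.
The clause (!d) is unit, so d = false.
The clause (!f) is unit, so f = false.
The clause (!a) is unit, so a = false.
Now (a) is unsatisfied and unit — conflict.
Either choice for c ends in contradiction.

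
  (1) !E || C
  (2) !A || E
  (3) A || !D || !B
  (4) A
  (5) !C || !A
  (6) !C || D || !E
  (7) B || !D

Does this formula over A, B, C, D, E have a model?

From the singleton clause (A), A = true.
From the singleton clause (E), E = true.
From the singleton clause (C), C = true.
Now (!C) is unsatisfied and unit — conflict.
No assignment satisfies every clause.

Unsatisfiable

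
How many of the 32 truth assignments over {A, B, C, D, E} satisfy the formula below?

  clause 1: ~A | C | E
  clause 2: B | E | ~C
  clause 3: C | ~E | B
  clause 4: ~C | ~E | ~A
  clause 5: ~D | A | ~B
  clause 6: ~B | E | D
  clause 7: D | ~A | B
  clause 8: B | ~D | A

There are 2^5 = 32 truth assignments over (A, B, C, D, E).
Split on C. With C = 1, the clauses containing C are satisfied and ~C drops from the rest; 3 of the 2^4 = 16 assignments to the other variables satisfy what remains.
With C = 0, by the same count on the reduced clause set, 4 assignments work.
(One model: A=F, B=F, C=F, D=F, E=F.)
Total: 3 + 4 = 7.

7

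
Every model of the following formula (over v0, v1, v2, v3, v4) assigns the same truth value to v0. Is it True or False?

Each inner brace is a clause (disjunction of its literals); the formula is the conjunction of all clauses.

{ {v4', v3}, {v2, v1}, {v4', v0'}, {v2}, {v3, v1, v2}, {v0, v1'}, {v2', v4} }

Suppose v0 = 1.
From the singleton clause (v4'), v4 = 0.
From the singleton clause (v2), v2 = 1.
But (v2') is also a unit clause — contradiction.
So every satisfying assignment has v0 = False.

False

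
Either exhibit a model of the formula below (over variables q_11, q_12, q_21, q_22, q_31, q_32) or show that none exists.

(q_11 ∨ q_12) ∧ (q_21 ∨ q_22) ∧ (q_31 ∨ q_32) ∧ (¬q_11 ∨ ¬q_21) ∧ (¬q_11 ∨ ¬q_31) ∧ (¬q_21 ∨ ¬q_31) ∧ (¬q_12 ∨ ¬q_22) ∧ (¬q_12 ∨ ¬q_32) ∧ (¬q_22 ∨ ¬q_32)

UNSATISFIABLE

Case q_11 = True:
(¬q_21) alone gives q_21 = False.
(q_22) alone gives q_22 = True.
(¬q_31) alone gives q_31 = False.
(q_32) alone gives q_32 = True.
But (¬q_32) is also a unit clause — contradiction.
That branch fails; take q_11 = False instead.
(q_12) alone gives q_12 = True.
(¬q_22) alone gives q_22 = False.
(q_21) alone gives q_21 = True.
(¬q_31) alone gives q_31 = False.
(q_32) alone gives q_32 = True.
But (¬q_32) is also a unit clause — contradiction.
Either choice for q_11 ends in contradiction.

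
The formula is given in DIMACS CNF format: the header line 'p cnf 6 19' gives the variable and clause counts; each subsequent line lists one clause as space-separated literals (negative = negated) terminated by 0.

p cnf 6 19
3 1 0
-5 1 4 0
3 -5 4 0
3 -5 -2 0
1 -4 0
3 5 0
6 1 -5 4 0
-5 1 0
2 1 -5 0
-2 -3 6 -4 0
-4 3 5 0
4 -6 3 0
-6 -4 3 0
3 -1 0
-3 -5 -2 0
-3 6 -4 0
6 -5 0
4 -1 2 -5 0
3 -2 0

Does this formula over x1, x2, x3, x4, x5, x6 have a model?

Yes

Suppose x3 = True.
Suppose x1 = False.
(¬x4) alone gives x4 = False.
(¬x5) alone gives x5 = False.
All clauses hold; x2, x6 can take either value.
A satisfying assignment: x1: False; x2: True; x3: True; x4: False; x5: False; x6: True.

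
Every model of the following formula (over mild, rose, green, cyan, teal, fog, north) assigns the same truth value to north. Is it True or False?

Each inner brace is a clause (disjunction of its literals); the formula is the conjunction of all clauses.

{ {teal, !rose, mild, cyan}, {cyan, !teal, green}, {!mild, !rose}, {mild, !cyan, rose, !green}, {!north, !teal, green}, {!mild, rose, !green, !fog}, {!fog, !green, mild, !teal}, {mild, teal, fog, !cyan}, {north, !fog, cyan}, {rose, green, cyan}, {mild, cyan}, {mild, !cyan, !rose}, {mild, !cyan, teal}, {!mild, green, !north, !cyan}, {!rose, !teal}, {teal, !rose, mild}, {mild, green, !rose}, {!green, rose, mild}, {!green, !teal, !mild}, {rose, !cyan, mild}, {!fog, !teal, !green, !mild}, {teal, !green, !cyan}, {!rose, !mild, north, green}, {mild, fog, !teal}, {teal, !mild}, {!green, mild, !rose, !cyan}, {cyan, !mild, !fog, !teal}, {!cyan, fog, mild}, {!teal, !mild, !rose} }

Suppose north = true.
Suppose mild = false.
Unit clause (cyan) forces cyan = true.
Unit clause (!rose) forces rose = false.
That conflicts with the unit clause (rose).
Backtrack on mild: now try mild = true.
Unit clause (!rose) forces rose = false.
Unit clause (teal) forces teal = true.
Unit clause (green) forces green = true.
That conflicts with the unit clause (!green).
Both values of mild lead to a conflict.
So every satisfying assignment has north = False.

False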